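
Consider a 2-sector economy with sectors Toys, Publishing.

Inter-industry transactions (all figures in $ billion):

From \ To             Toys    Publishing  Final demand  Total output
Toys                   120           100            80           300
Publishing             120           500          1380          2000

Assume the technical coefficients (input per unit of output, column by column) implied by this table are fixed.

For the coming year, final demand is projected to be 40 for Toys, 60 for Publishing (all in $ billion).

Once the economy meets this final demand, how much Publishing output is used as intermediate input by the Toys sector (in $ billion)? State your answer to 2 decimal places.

z_21 = 30.70

Technical coefficients a_ij = z_ij / X_j:
  a_11 = 120/300 = 0.40, a_21 = 120/300 = 0.40
  a_12 = 100/2000 = 0.05, a_22 = 500/2000 = 0.25
I − A =
  [   0.60    -0.05]
  [  -0.40     0.75]
det(I−A) = (0.60)(0.75) − (-0.05)(-0.40) = 0.4300
adj(I−A) = [[0.75, 0.05], [0.40, 0.60]]
(I − A)⁻¹ = adj(I−A) / det(I−A) ≈
  [   1.7442     0.1163]
  [   0.9302     1.3953]
First solve x = (I − A)⁻¹ d = adj(I−A)·d / det(I−A); in particular x_1 = (0.75·40 + 0.05·60) / 0.4300 = 33.00 / 0.4300 ≈ 76.7442.
Intermediate flow from 2 to 1: z_21 = a_21 · x_1 = 0.40 × 33.00 / 0.4300 = 13.20 / 0.4300 ≈ 30.70.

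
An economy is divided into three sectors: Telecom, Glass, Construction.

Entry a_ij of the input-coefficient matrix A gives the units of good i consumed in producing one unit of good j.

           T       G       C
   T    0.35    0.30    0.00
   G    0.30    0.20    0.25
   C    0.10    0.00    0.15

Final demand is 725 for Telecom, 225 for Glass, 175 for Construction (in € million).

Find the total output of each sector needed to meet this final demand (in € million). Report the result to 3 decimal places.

I − A =
  [   0.65    -0.30     0.00]
  [  -0.30     0.80    -0.25]
  [  -0.10     0.00     0.85]
Cofactors of I−A, C_ij = (−1)^(i+j)·(minor ij) (rows/columns in the sector order above):
  C_11 = (0.80)(0.85) − (-0.25)(0.00) = 0.6800
  C_12 = −[(-0.30)(0.85) − (-0.25)(-0.10)] = 0.2800
  C_13 = (-0.30)(0.00) − (0.80)(-0.10) = 0.0800
  C_21 = −[(-0.30)(0.85) − (0.00)(0.00)] = 0.2550
  C_22 = (0.65)(0.85) − (0.00)(-0.10) = 0.5525
  C_23 = −[(0.65)(0.00) − (-0.30)(-0.10)] = 0.0300
  C_31 = (-0.30)(-0.25) − (0.00)(0.80) = 0.0750
  C_32 = −[(0.65)(-0.25) − (0.00)(-0.30)] = 0.1625
  C_33 = (0.65)(0.80) − (-0.30)(-0.30) = 0.4300
det(I−A) = Σ_j (I−A)_1j·C_1j = (0.65)(0.6800) + (-0.30)(0.2800) + (0.00)(0.0800) = 0.3580
adj(I−A) = Cᵀ =
  [ 0.6800   0.2550   0.0750]
  [ 0.2800   0.5525   0.1625]
  [ 0.0800   0.0300   0.4300]
(I − A)⁻¹ = adj(I−A) / det(I−A) ≈
  [   1.8994     0.7123     0.2095]
  [   0.7821     1.5433     0.4539]
  [   0.2235     0.0838     1.2011]
x = (I − A)⁻¹ d = adj(I−A)·d / det(I−A), with det(I−A) = 0.3580:
  x_T = (0.6800·725 + 0.2550·225 + 0.0750·175) / 0.3580 = 563.50 / 0.3580 ≈ 1574.022
  x_G = (0.2800·725 + 0.5525·225 + 0.1625·175) / 0.3580 = 355.75 / 0.3580 ≈ 993.715
  x_C = (0.0800·725 + 0.0300·225 + 0.4300·175) / 0.3580 = 140.00 / 0.3580 ≈ 391.061

x_T = 1574.022, x_G = 993.715, x_C = 391.061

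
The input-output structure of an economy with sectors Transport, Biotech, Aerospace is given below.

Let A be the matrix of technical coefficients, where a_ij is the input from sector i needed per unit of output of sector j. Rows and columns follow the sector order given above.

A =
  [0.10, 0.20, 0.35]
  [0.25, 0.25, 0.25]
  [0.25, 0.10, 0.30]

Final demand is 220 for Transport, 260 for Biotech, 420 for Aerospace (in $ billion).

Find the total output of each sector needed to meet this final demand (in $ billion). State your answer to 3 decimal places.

x_1 = 873.905, x_2 = 989.105, x_3 = 1053.410

I − A =
  [   0.90    -0.20    -0.35]
  [  -0.25     0.75    -0.25]
  [  -0.25    -0.10     0.70]
Cofactors of I−A, C_ij = (−1)^(i+j)·(minor ij) (rows/columns in the sector order above):
  C_11 = (0.75)(0.70) − (-0.25)(-0.10) = 0.5000
  C_12 = −[(-0.25)(0.70) − (-0.25)(-0.25)] = 0.2375
  C_13 = (-0.25)(-0.10) − (0.75)(-0.25) = 0.2125
  C_21 = −[(-0.20)(0.70) − (-0.35)(-0.10)] = 0.1750
  C_22 = (0.90)(0.70) − (-0.35)(-0.25) = 0.5425
  C_23 = −[(0.90)(-0.10) − (-0.20)(-0.25)] = 0.1400
  C_31 = (-0.20)(-0.25) − (-0.35)(0.75) = 0.3125
  C_32 = −[(0.90)(-0.25) − (-0.35)(-0.25)] = 0.3125
  C_33 = (0.90)(0.75) − (-0.20)(-0.25) = 0.6250
det(I−A) = Σ_j (I−A)_1j·C_1j = (0.90)(0.5000) + (-0.20)(0.2375) + (-0.35)(0.2125) = 0.328125
adj(I−A) = Cᵀ =
  [ 0.5000   0.1750   0.3125]
  [ 0.2375   0.5425   0.3125]
  [ 0.2125   0.1400   0.6250]
(I − A)⁻¹ = adj(I−A) / det(I−A) ≈
  [   1.5238     0.5333     0.9524]
  [   0.7238     1.6533     0.9524]
  [   0.6476     0.4267     1.9048]
x = (I − A)⁻¹ d = adj(I−A)·d / det(I−A), with det(I−A) = 0.328125:
  x_1 = (0.5000·220 + 0.1750·260 + 0.3125·420) / 0.328125 = 286.75 / 0.328125 ≈ 873.905
  x_2 = (0.2375·220 + 0.5425·260 + 0.3125·420) / 0.328125 = 324.55 / 0.328125 ≈ 989.105
  x_3 = (0.2125·220 + 0.1400·260 + 0.6250·420) / 0.328125 = 345.65 / 0.328125 ≈ 1053.410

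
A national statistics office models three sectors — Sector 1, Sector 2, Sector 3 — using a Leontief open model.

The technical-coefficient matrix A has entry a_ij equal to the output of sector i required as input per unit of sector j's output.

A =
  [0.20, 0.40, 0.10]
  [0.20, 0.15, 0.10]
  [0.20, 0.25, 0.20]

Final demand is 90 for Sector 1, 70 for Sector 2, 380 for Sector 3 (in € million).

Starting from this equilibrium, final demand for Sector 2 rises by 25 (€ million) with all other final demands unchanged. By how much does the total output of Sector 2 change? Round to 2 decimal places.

I − A =
  [   0.80    -0.40    -0.10]
  [  -0.20     0.85    -0.10]
  [  -0.20    -0.25     0.80]
Cofactors of I−A, C_ij = (−1)^(i+j)·(minor ij) (rows/columns in the sector order above):
  C_11 = (0.85)(0.80) − (-0.10)(-0.25) = 0.6550
  C_12 = −[(-0.20)(0.80) − (-0.10)(-0.20)] = 0.1800
  C_13 = (-0.20)(-0.25) − (0.85)(-0.20) = 0.2200
  C_21 = −[(-0.40)(0.80) − (-0.10)(-0.25)] = 0.3450
  C_22 = (0.80)(0.80) − (-0.10)(-0.20) = 0.6200
  C_23 = −[(0.80)(-0.25) − (-0.40)(-0.20)] = 0.2800
  C_31 = (-0.40)(-0.10) − (-0.10)(0.85) = 0.1250
  C_32 = −[(0.80)(-0.10) − (-0.10)(-0.20)] = 0.1000
  C_33 = (0.80)(0.85) − (-0.40)(-0.20) = 0.6000
det(I−A) = Σ_j (I−A)_1j·C_1j = (0.80)(0.6550) + (-0.40)(0.1800) + (-0.10)(0.2200) = 0.4300
adj(I−A) = Cᵀ =
  [ 0.6550   0.3450   0.1250]
  [ 0.1800   0.6200   0.1000]
  [ 0.2200   0.2800   0.6000]
(I − A)⁻¹ = adj(I−A) / det(I−A) ≈
  [   1.5233     0.8023     0.2907]
  [   0.4186     1.4419     0.2326]
  [   0.5116     0.6512     1.3953]
Δx = (I − A)⁻¹ Δd with Δd having +25 in the Sector 2 component and 0 elsewhere.
So Δx_2 = L_22 · (+25), where L_22 = adj(I−A)_22 / det(I−A) = 0.6200 / 0.4300.
Δx_2 = 0.6200 × (+25) / 0.4300 = 15.50 / 0.4300 ≈ 36.05.

Δx_2 = 36.05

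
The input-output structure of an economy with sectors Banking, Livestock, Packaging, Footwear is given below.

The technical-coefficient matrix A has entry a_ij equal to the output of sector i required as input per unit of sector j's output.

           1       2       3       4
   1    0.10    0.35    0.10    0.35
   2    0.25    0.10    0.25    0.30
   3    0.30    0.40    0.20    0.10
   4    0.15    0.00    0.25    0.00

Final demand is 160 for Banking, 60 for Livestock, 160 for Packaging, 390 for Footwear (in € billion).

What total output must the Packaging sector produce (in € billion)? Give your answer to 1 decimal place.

I − A =
  [   0.90    -0.35    -0.10    -0.35]
  [  -0.25     0.90    -0.25    -0.30]
  [  -0.30    -0.40     0.80    -0.10]
  [  -0.15     0.00    -0.25     1.00]
Compute the cofactors C_ij = (−1)^(i+j)·(3×3 minor ij) of I−A; the adjugate is their transpose:
adj(I−A) = Cᵀ =
  [ 0.56750   0.34625   0.28250   0.33075]
  [ 0.33100   0.59775   0.33075   0.32825]
  [ 0.40150   0.44925   0.65950   0.34125]
  [ 0.18550   0.16425   0.20725   0.42475]
det(I−A) = Σ_j (I−A)_1j·C_1j = (0.90)(0.56750) + (-0.35)(0.33100) + (-0.10)(0.40150) + (-0.35)(0.18550) = 0.289825
(I − A)⁻¹ = adj(I−A) / det(I−A) ≈
  [   1.9581     1.1947     0.9747     1.1412]
  [   1.1421     2.0625     1.1412     1.1326]
  [   1.3853     1.5501     2.2755     1.1774]
  [   0.6400     0.5667     0.7151     1.4655]
x = (I − A)⁻¹ d = adj(I−A)·d / det(I−A), with det(I−A) = 0.289825:
  x_1 = (0.56750·160 + 0.34625·60 + 0.28250·160 + 0.33075·390) / 0.289825 = 285.7675 / 0.289825 ≈ 986.0
  x_2 = (0.33100·160 + 0.59775·60 + 0.33075·160 + 0.32825·390) / 0.289825 = 269.7625 / 0.289825 ≈ 930.8
  x_3 = (0.40150·160 + 0.44925·60 + 0.65950·160 + 0.34125·390) / 0.289825 = 329.8025 / 0.289825 ≈ 1137.9
  x_4 = (0.18550·160 + 0.16425·60 + 0.20725·160 + 0.42475·390) / 0.289825 = 238.3475 / 0.289825 ≈ 822.4

x_3 = 1137.9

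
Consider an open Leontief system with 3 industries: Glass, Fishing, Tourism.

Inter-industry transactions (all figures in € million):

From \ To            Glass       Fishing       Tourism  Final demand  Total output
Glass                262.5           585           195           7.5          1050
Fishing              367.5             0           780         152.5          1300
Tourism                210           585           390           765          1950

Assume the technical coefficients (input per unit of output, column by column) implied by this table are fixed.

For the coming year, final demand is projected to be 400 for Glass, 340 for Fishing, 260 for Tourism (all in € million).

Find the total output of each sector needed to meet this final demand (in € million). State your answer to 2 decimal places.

Technical coefficients a_ij = z_ij / X_j:
  a_11 = 262.5/1050 = 0.25, a_21 = 367.5/1050 = 0.35, a_31 = 210/1050 = 0.20
  a_12 = 585/1300 = 0.45, a_22 = 0/1300 = 0.00, a_32 = 585/1300 = 0.45
  a_13 = 195/1950 = 0.10, a_23 = 780/1950 = 0.40, a_33 = 390/1950 = 0.20
I − A =
  [   0.75    -0.45    -0.10]
  [  -0.35     1.00    -0.40]
  [  -0.20    -0.45     0.80]
Cofactors of I−A, C_ij = (−1)^(i+j)·(minor ij) (rows/columns in the sector order above):
  C_11 = (1.00)(0.80) − (-0.40)(-0.45) = 0.6200
  C_12 = −[(-0.35)(0.80) − (-0.40)(-0.20)] = 0.3600
  C_13 = (-0.35)(-0.45) − (1.00)(-0.20) = 0.3575
  C_21 = −[(-0.45)(0.80) − (-0.10)(-0.45)] = 0.4050
  C_22 = (0.75)(0.80) − (-0.10)(-0.20) = 0.5800
  C_23 = −[(0.75)(-0.45) − (-0.45)(-0.20)] = 0.4275
  C_31 = (-0.45)(-0.40) − (-0.10)(1.00) = 0.2800
  C_32 = −[(0.75)(-0.40) − (-0.10)(-0.35)] = 0.3350
  C_33 = (0.75)(1.00) − (-0.45)(-0.35) = 0.5925
det(I−A) = Σ_j (I−A)_1j·C_1j = (0.75)(0.6200) + (-0.45)(0.3600) + (-0.10)(0.3575) = 0.26725
adj(I−A) = Cᵀ =
  [ 0.6200   0.4050   0.2800]
  [ 0.3600   0.5800   0.3350]
  [ 0.3575   0.4275   0.5925]
(I − A)⁻¹ = adj(I−A) / det(I−A) ≈
  [   2.3199     1.5154     1.0477]
  [   1.3471     2.1703     1.2535]
  [   1.3377     1.5996     2.2170]
x = (I − A)⁻¹ d = adj(I−A)·d / det(I−A), with det(I−A) = 0.26725:
  x_1 = (0.6200·400 + 0.4050·340 + 0.2800·260) / 0.26725 = 458.50 / 0.26725 ≈ 1715.62
  x_2 = (0.3600·400 + 0.5800·340 + 0.3350·260) / 0.26725 = 428.30 / 0.26725 ≈ 1602.62
  x_3 = (0.3575·400 + 0.4275·340 + 0.5925·260) / 0.26725 = 442.40 / 0.26725 ≈ 1655.38

x_1 = 1715.62, x_2 = 1602.62, x_3 = 1655.38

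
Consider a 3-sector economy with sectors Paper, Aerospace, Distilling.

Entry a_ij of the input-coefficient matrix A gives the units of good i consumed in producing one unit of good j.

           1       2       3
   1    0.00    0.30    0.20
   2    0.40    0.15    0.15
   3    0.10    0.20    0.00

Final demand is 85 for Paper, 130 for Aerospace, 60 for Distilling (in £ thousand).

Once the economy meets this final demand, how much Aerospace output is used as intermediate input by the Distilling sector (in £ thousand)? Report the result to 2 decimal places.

z_23 = 19.86

I − A =
  [   1.00    -0.30    -0.20]
  [  -0.40     0.85    -0.15]
  [  -0.10    -0.20     1.00]
Cofactors of I−A, C_ij = (−1)^(i+j)·(minor ij) (rows/columns in the sector order above):
  C_11 = (0.85)(1.00) − (-0.15)(-0.20) = 0.8200
  C_12 = −[(-0.40)(1.00) − (-0.15)(-0.10)] = 0.4150
  C_13 = (-0.40)(-0.20) − (0.85)(-0.10) = 0.1650
  C_21 = −[(-0.30)(1.00) − (-0.20)(-0.20)] = 0.3400
  C_22 = (1.00)(1.00) − (-0.20)(-0.10) = 0.9800
  C_23 = −[(1.00)(-0.20) − (-0.30)(-0.10)] = 0.2300
  C_31 = (-0.30)(-0.15) − (-0.20)(0.85) = 0.2150
  C_32 = −[(1.00)(-0.15) − (-0.20)(-0.40)] = 0.2300
  C_33 = (1.00)(0.85) − (-0.30)(-0.40) = 0.7300
det(I−A) = Σ_j (I−A)_1j·C_1j = (1.00)(0.8200) + (-0.30)(0.4150) + (-0.20)(0.1650) = 0.6625
adj(I−A) = Cᵀ =
  [ 0.8200   0.3400   0.2150]
  [ 0.4150   0.9800   0.2300]
  [ 0.1650   0.2300   0.7300]
(I − A)⁻¹ = adj(I−A) / det(I−A) ≈
  [   1.2377     0.5132     0.3245]
  [   0.6264     1.4792     0.3472]
  [   0.2491     0.3472     1.1019]
First solve x = (I − A)⁻¹ d = adj(I−A)·d / det(I−A); in particular x_3 = (0.1650·85 + 0.2300·130 + 0.7300·60) / 0.6625 = 87.725 / 0.6625 ≈ 132.4151.
Intermediate flow from 2 to 3: z_23 = a_23 · x_3 = 0.15 × 87.725 / 0.6625 = 13.15875 / 0.6625 ≈ 19.86.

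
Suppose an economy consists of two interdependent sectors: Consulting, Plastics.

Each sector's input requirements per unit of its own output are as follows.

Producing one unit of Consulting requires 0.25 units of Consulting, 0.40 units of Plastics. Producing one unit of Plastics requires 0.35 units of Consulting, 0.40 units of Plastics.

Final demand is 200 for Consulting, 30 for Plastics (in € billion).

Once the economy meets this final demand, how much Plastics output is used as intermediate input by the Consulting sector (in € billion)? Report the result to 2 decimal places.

I − A =
  [   0.75    -0.35]
  [  -0.40     0.60]
det(I−A) = (0.75)(0.60) − (-0.35)(-0.40) = 0.3100
adj(I−A) = [[0.60, 0.35], [0.40, 0.75]]
(I − A)⁻¹ = adj(I−A) / det(I−A) ≈
  [   1.9355     1.1290]
  [   1.2903     2.4194]
First solve x = (I − A)⁻¹ d = adj(I−A)·d / det(I−A); in particular x_C = (0.60·200 + 0.35·30) / 0.3100 = 130.50 / 0.3100 ≈ 420.9677.
Intermediate flow from P to C: z_PC = a_PC · x_C = 0.40 × 130.50 / 0.3100 = 52.20 / 0.3100 ≈ 168.39.

z_PC = 168.39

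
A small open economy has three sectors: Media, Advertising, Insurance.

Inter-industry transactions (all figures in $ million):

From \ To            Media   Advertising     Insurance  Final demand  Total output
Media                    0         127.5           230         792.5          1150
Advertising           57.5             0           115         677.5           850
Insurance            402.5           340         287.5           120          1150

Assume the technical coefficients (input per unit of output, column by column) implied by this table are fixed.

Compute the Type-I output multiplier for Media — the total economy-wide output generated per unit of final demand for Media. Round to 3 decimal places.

Technical coefficients a_ij = z_ij / X_j:
  a_11 = 0/1150 = 0.00, a_21 = 57.5/1150 = 0.05, a_31 = 402.5/1150 = 0.35
  a_12 = 127.5/850 = 0.15, a_22 = 0/850 = 0.00, a_32 = 340/850 = 0.40
  a_13 = 230/1150 = 0.20, a_23 = 115/1150 = 0.10, a_33 = 287.5/1150 = 0.25
I − A =
  [   1.00    -0.15    -0.20]
  [  -0.05     1.00    -0.10]
  [  -0.35    -0.40     0.75]
Cofactors of I−A, C_ij = (−1)^(i+j)·(minor ij) (rows/columns in the sector order above):
  C_11 = (1.00)(0.75) − (-0.10)(-0.40) = 0.7100
  C_12 = −[(-0.05)(0.75) − (-0.10)(-0.35)] = 0.0725
  C_13 = (-0.05)(-0.40) − (1.00)(-0.35) = 0.3700
  C_21 = −[(-0.15)(0.75) − (-0.20)(-0.40)] = 0.1925
  C_22 = (1.00)(0.75) − (-0.20)(-0.35) = 0.6800
  C_23 = −[(1.00)(-0.40) − (-0.15)(-0.35)] = 0.4525
  C_31 = (-0.15)(-0.10) − (-0.20)(1.00) = 0.2150
  C_32 = −[(1.00)(-0.10) − (-0.20)(-0.05)] = 0.1100
  C_33 = (1.00)(1.00) − (-0.15)(-0.05) = 0.9925
det(I−A) = Σ_j (I−A)_1j·C_1j = (1.00)(0.7100) + (-0.15)(0.0725) + (-0.20)(0.3700) = 0.625125
adj(I−A) = Cᵀ =
  [ 0.7100   0.1925   0.2150]
  [ 0.0725   0.6800   0.1100]
  [ 0.3700   0.4525   0.9925]
(I − A)⁻¹ = adj(I−A) / det(I−A) ≈
  [   1.1358     0.3079     0.3439]
  [   0.1160     1.0878     0.1760]
  [   0.5919     0.7239     1.5877]
The output multiplier for sector j is the column-j sum of the Leontief inverse (I − A)⁻¹ = adj(I−A) / det(I−A).
Column 1 of adj(I−A): (0.7100, 0.0725, 0.3700); det(I−A) = 0.625125.
m_1 = (0.7100 + 0.0725 + 0.3700) / 0.625125 = 1.1525 / 0.625125 ≈ 1.844.

m_1 = 1.844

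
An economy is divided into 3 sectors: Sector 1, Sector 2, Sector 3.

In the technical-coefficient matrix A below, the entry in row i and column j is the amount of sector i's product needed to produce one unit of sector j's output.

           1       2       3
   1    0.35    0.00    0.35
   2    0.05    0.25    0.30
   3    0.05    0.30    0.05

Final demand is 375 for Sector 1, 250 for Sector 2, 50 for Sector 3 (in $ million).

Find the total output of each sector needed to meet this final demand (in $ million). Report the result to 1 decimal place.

x_1 = 706.3, x_2 = 476.5, x_3 = 240.3

I − A =
  [   0.65     0.00    -0.35]
  [  -0.05     0.75    -0.30]
  [  -0.05    -0.30     0.95]
Cofactors of I−A, C_ij = (−1)^(i+j)·(minor ij) (rows/columns in the sector order above):
  C_11 = (0.75)(0.95) − (-0.30)(-0.30) = 0.6225
  C_12 = −[(-0.05)(0.95) − (-0.30)(-0.05)] = 0.0625
  C_13 = (-0.05)(-0.30) − (0.75)(-0.05) = 0.0525
  C_21 = −[(0.00)(0.95) − (-0.35)(-0.30)] = 0.1050
  C_22 = (0.65)(0.95) − (-0.35)(-0.05) = 0.6000
  C_23 = −[(0.65)(-0.30) − (0.00)(-0.05)] = 0.1950
  C_31 = (0.00)(-0.30) − (-0.35)(0.75) = 0.2625
  C_32 = −[(0.65)(-0.30) − (-0.35)(-0.05)] = 0.2125
  C_33 = (0.65)(0.75) − (0.00)(-0.05) = 0.4875
det(I−A) = Σ_j (I−A)_1j·C_1j = (0.65)(0.6225) + (0.00)(0.0625) + (-0.35)(0.0525) = 0.38625
adj(I−A) = Cᵀ =
  [ 0.6225   0.1050   0.2625]
  [ 0.0625   0.6000   0.2125]
  [ 0.0525   0.1950   0.4875]
(I − A)⁻¹ = adj(I−A) / det(I−A) ≈
  [   1.6117     0.2718     0.6796]
  [   0.1618     1.5534     0.5502]
  [   0.1359     0.5049     1.2621]
x = (I − A)⁻¹ d = adj(I−A)·d / det(I−A), with det(I−A) = 0.38625:
  x_1 = (0.6225·375 + 0.1050·250 + 0.2625·50) / 0.38625 = 272.8125 / 0.38625 ≈ 706.3
  x_2 = (0.0625·375 + 0.6000·250 + 0.2125·50) / 0.38625 = 184.0625 / 0.38625 ≈ 476.5
  x_3 = (0.0525·375 + 0.1950·250 + 0.4875·50) / 0.38625 = 92.8125 / 0.38625 ≈ 240.3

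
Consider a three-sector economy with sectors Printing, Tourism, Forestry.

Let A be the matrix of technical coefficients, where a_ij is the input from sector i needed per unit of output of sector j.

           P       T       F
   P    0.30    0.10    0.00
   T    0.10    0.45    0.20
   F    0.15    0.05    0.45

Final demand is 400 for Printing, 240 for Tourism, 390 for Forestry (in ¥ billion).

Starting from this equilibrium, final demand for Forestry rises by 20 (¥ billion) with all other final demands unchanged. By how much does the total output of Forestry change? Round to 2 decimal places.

Δx_F = 38.22

I − A =
  [   0.70    -0.10     0.00]
  [  -0.10     0.55    -0.20]
  [  -0.15    -0.05     0.55]
Cofactors of I−A, C_ij = (−1)^(i+j)·(minor ij) (rows/columns in the sector order above):
  C_11 = (0.55)(0.55) − (-0.20)(-0.05) = 0.2925
  C_12 = −[(-0.10)(0.55) − (-0.20)(-0.15)] = 0.0850
  C_13 = (-0.10)(-0.05) − (0.55)(-0.15) = 0.0875
  C_21 = −[(-0.10)(0.55) − (0.00)(-0.05)] = 0.0550
  C_22 = (0.70)(0.55) − (0.00)(-0.15) = 0.3850
  C_23 = −[(0.70)(-0.05) − (-0.10)(-0.15)] = 0.0500
  C_31 = (-0.10)(-0.20) − (0.00)(0.55) = 0.0200
  C_32 = −[(0.70)(-0.20) − (0.00)(-0.10)] = 0.1400
  C_33 = (0.70)(0.55) − (-0.10)(-0.10) = 0.3750
det(I−A) = Σ_j (I−A)_1j·C_1j = (0.70)(0.2925) + (-0.10)(0.0850) + (0.00)(0.0875) = 0.19625
adj(I−A) = Cᵀ =
  [ 0.2925   0.0550   0.0200]
  [ 0.0850   0.3850   0.1400]
  [ 0.0875   0.0500   0.3750]
(I − A)⁻¹ = adj(I−A) / det(I−A) ≈
  [   1.4904     0.2803     0.1019]
  [   0.4331     1.9618     0.7134]
  [   0.4459     0.2548     1.9108]
Δx = (I − A)⁻¹ Δd with Δd having +20 in the Forestry component and 0 elsewhere.
So Δx_F = L_FF · (+20), where L_FF = adj(I−A)_FF / det(I−A) = 0.3750 / 0.19625.
Δx_F = 0.3750 × (+20) / 0.19625 = 7.50 / 0.19625 ≈ 38.22.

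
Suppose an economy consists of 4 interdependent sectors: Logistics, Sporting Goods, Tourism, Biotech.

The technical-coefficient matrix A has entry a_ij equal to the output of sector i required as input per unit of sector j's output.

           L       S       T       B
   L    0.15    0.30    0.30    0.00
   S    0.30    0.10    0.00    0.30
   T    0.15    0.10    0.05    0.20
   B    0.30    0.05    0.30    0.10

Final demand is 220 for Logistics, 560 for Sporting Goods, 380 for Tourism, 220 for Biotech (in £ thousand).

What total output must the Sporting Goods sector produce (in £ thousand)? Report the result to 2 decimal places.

x_S = 1285.29

I − A =
  [   0.85    -0.30    -0.30     0.00]
  [  -0.30     0.90     0.00    -0.30]
  [  -0.15    -0.10     0.95    -0.20]
  [  -0.30    -0.05    -0.30     0.90]
Compute the cofactors C_ij = (−1)^(i+j)·(3×3 minor ij) of I−A; the adjugate is their transpose:
adj(I−A) = Cᵀ =
  [ 0.692250   0.268500   0.265500   0.148500]
  [ 0.337500   0.617250   0.184500   0.246750]
  [ 0.212250   0.143500   0.567750   0.174000]
  [ 0.320250   0.171625   0.288000   0.591750]
det(I−A) = Σ_j (I−A)_1j·C_1j = (0.85)(0.692250) + (-0.30)(0.337500) + (-0.30)(0.212250) + (0.00)(0.320250) = 0.4234875
(I − A)⁻¹ = adj(I−A) / det(I−A) ≈
  [   1.6346     0.6340     0.6269     0.3507]
  [   0.7970     1.4575     0.4357     0.5827]
  [   0.5012     0.3389     1.3407     0.4109]
  [   0.7562     0.4053     0.6801     1.3973]
x = (I − A)⁻¹ d = adj(I−A)·d / det(I−A), with det(I−A) = 0.4234875:
  x_L = (0.692250·220 + 0.268500·560 + 0.265500·380 + 0.148500·220) / 0.4234875 = 436.215 / 0.4234875 ≈ 1030.05
  x_S = (0.337500·220 + 0.617250·560 + 0.184500·380 + 0.246750·220) / 0.4234875 = 544.305 / 0.4234875 ≈ 1285.29
  x_T = (0.212250·220 + 0.143500·560 + 0.567750·380 + 0.174000·220) / 0.4234875 = 381.08 / 0.4234875 ≈ 899.86
  x_B = (0.320250·220 + 0.171625·560 + 0.288000·380 + 0.591750·220) / 0.4234875 = 406.19 / 0.4234875 ≈ 959.15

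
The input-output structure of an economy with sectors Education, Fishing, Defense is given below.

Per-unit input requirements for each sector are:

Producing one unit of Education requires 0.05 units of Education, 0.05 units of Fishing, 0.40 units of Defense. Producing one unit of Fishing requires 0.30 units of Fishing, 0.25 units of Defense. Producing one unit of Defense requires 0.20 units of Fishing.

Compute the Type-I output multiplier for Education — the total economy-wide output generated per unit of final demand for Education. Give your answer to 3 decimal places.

I − A =
  [   0.95     0.00     0.00]
  [  -0.05     0.70    -0.20]
  [  -0.40    -0.25     1.00]
Cofactors of I−A, C_ij = (−1)^(i+j)·(minor ij) (rows/columns in the sector order above):
  C_11 = (0.70)(1.00) − (-0.20)(-0.25) = 0.6500
  C_12 = −[(-0.05)(1.00) − (-0.20)(-0.40)] = 0.1300
  C_13 = (-0.05)(-0.25) − (0.70)(-0.40) = 0.2925
  C_21 = −[(0.00)(1.00) − (0.00)(-0.25)] = 0.0000
  C_22 = (0.95)(1.00) − (0.00)(-0.40) = 0.9500
  C_23 = −[(0.95)(-0.25) − (0.00)(-0.40)] = 0.2375
  C_31 = (0.00)(-0.20) − (0.00)(0.70) = 0.0000
  C_32 = −[(0.95)(-0.20) − (0.00)(-0.05)] = 0.1900
  C_33 = (0.95)(0.70) − (0.00)(-0.05) = 0.6650
det(I−A) = Σ_j (I−A)_1j·C_1j = (0.95)(0.6500) + (0.00)(0.1300) + (0.00)(0.2925) = 0.6175
adj(I−A) = Cᵀ =
  [ 0.6500   0.0000   0.0000]
  [ 0.1300   0.9500   0.1900]
  [ 0.2925   0.2375   0.6650]
(I − A)⁻¹ = adj(I−A) / det(I−A) ≈
  [   1.0526     0.0000     0.0000]
  [   0.2105     1.5385     0.3077]
  [   0.4737     0.3846     1.0769]
The output multiplier for sector j is the column-j sum of the Leontief inverse (I − A)⁻¹ = adj(I−A) / det(I−A).
Column E of adj(I−A): (0.6500, 0.1300, 0.2925); det(I−A) = 0.6175.
m_E = (0.6500 + 0.1300 + 0.2925) / 0.6175 = 1.0725 / 0.6175 ≈ 1.737.

m_E = 1.737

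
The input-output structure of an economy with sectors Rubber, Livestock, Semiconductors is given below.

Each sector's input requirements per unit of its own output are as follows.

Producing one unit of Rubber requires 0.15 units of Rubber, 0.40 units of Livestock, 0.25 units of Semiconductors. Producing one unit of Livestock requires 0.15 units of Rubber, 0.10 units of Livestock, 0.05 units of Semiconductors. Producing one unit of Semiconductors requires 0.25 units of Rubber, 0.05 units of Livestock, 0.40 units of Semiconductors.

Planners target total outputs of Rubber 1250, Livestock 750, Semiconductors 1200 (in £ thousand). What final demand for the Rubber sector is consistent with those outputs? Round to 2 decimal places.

d_R = 650.00

I − A =
  [   0.85    -0.15    -0.25]
  [  -0.40     0.90    -0.05]
  [  -0.25    -0.05     0.60]
d = (I − A) x:
  d_R = (+0.85)·1250 + (-0.15)·750 + (-0.25)·1200 = 650.00
  d_L = (-0.40)·1250 + (+0.90)·750 + (-0.05)·1200 = 115.00
  d_S = (-0.25)·1250 + (-0.05)·750 + (+0.60)·1200 = 370.00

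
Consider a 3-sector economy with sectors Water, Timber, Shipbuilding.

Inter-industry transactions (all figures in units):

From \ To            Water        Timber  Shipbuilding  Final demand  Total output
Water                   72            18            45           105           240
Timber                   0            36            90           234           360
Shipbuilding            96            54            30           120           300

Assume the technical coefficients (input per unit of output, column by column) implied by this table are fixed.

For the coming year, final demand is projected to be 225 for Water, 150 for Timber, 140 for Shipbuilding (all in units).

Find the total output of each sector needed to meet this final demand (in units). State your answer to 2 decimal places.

x_1 = 427.44, x_2 = 298.42, x_3 = 395.27

Technical coefficients a_ij = z_ij / X_j:
  a_11 = 72/240 = 0.30, a_21 = 0/240 = 0.00, a_31 = 96/240 = 0.40
  a_12 = 18/360 = 0.05, a_22 = 36/360 = 0.10, a_32 = 54/360 = 0.15
  a_13 = 45/300 = 0.15, a_23 = 90/300 = 0.30, a_33 = 30/300 = 0.10
I − A =
  [   0.70    -0.05    -0.15]
  [   0.00     0.90    -0.30]
  [  -0.40    -0.15     0.90]
Cofactors of I−A, C_ij = (−1)^(i+j)·(minor ij) (rows/columns in the sector order above):
  C_11 = (0.90)(0.90) − (-0.30)(-0.15) = 0.7650
  C_12 = −[(0.00)(0.90) − (-0.30)(-0.40)] = 0.1200
  C_13 = (0.00)(-0.15) − (0.90)(-0.40) = 0.3600
  C_21 = −[(-0.05)(0.90) − (-0.15)(-0.15)] = 0.0675
  C_22 = (0.70)(0.90) − (-0.15)(-0.40) = 0.5700
  C_23 = −[(0.70)(-0.15) − (-0.05)(-0.40)] = 0.1250
  C_31 = (-0.05)(-0.30) − (-0.15)(0.90) = 0.1500
  C_32 = −[(0.70)(-0.30) − (-0.15)(0.00)] = 0.2100
  C_33 = (0.70)(0.90) − (-0.05)(0.00) = 0.6300
det(I−A) = Σ_j (I−A)_1j·C_1j = (0.70)(0.7650) + (-0.05)(0.1200) + (-0.15)(0.3600) = 0.4755
adj(I−A) = Cᵀ =
  [ 0.7650   0.0675   0.1500]
  [ 0.1200   0.5700   0.2100]
  [ 0.3600   0.1250   0.6300]
(I − A)⁻¹ = adj(I−A) / det(I−A) ≈
  [   1.6088     0.1420     0.3155]
  [   0.2524     1.1987     0.4416]
  [   0.7571     0.2629     1.3249]
x = (I − A)⁻¹ d = adj(I−A)·d / det(I−A), with det(I−A) = 0.4755:
  x_1 = (0.7650·225 + 0.0675·150 + 0.1500·140) / 0.4755 = 203.25 / 0.4755 ≈ 427.44
  x_2 = (0.1200·225 + 0.5700·150 + 0.2100·140) / 0.4755 = 141.90 / 0.4755 ≈ 298.42
  x_3 = (0.3600·225 + 0.1250·150 + 0.6300·140) / 0.4755 = 187.95 / 0.4755 ≈ 395.27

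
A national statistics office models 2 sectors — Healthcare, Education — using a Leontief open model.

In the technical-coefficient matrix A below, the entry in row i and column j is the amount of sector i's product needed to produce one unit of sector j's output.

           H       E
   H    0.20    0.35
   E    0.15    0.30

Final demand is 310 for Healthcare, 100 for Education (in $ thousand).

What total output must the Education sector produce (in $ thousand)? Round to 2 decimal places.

I − A =
  [   0.80    -0.35]
  [  -0.15     0.70]
det(I−A) = (0.80)(0.70) − (-0.35)(-0.15) = 0.5075
adj(I−A) = [[0.70, 0.35], [0.15, 0.80]]
(I − A)⁻¹ = adj(I−A) / det(I−A) ≈
  [   1.3793     0.6897]
  [   0.2956     1.5764]
x = (I − A)⁻¹ d = adj(I−A)·d / det(I−A), with det(I−A) = 0.5075:
  x_H = (0.70·310 + 0.35·100) / 0.5075 = 252.00 / 0.5075 ≈ 496.55
  x_E = (0.15·310 + 0.80·100) / 0.5075 = 126.50 / 0.5075 ≈ 249.26

x_E = 249.26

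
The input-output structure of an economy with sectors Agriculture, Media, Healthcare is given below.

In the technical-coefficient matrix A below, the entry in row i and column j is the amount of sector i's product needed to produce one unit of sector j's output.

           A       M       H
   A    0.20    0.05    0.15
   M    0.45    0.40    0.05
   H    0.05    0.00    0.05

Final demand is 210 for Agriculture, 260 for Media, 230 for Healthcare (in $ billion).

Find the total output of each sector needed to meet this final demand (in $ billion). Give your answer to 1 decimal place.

I − A =
  [   0.80    -0.05    -0.15]
  [  -0.45     0.60    -0.05]
  [  -0.05     0.00     0.95]
Cofactors of I−A, C_ij = (−1)^(i+j)·(minor ij) (rows/columns in the sector order above):
  C_11 = (0.60)(0.95) − (-0.05)(0.00) = 0.5700
  C_12 = −[(-0.45)(0.95) − (-0.05)(-0.05)] = 0.4300
  C_13 = (-0.45)(0.00) − (0.60)(-0.05) = 0.0300
  C_21 = −[(-0.05)(0.95) − (-0.15)(0.00)] = 0.0475
  C_22 = (0.80)(0.95) − (-0.15)(-0.05) = 0.7525
  C_23 = −[(0.80)(0.00) − (-0.05)(-0.05)] = 0.0025
  C_31 = (-0.05)(-0.05) − (-0.15)(0.60) = 0.0925
  C_32 = −[(0.80)(-0.05) − (-0.15)(-0.45)] = 0.1075
  C_33 = (0.80)(0.60) − (-0.05)(-0.45) = 0.4575
det(I−A) = Σ_j (I−A)_1j·C_1j = (0.80)(0.5700) + (-0.05)(0.4300) + (-0.15)(0.0300) = 0.4300
adj(I−A) = Cᵀ =
  [ 0.5700   0.0475   0.0925]
  [ 0.4300   0.7525   0.1075]
  [ 0.0300   0.0025   0.4575]
(I − A)⁻¹ = adj(I−A) / det(I−A) ≈
  [   1.3256     0.1105     0.2151]
  [   1.0000     1.7500     0.2500]
  [   0.0698     0.0058     1.0640]
x = (I − A)⁻¹ d = adj(I−A)·d / det(I−A), with det(I−A) = 0.4300:
  x_A = (0.5700·210 + 0.0475·260 + 0.0925·230) / 0.4300 = 153.325 / 0.4300 ≈ 356.6
  x_M = (0.4300·210 + 0.7525·260 + 0.1075·230) / 0.4300 = 310.675 / 0.4300 = 722.5
  x_H = (0.0300·210 + 0.0025·260 + 0.4575·230) / 0.4300 = 112.175 / 0.4300 ≈ 260.9

x_A = 356.6, x_M = 722.5, x_H = 260.9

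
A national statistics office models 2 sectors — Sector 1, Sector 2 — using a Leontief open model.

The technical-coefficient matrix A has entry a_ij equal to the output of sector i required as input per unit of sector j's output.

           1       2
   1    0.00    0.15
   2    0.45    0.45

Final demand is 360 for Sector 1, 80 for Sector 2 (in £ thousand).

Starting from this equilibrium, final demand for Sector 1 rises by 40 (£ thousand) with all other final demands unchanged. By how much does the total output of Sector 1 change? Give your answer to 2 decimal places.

Δx_1 = 45.60

I − A =
  [   1.00    -0.15]
  [  -0.45     0.55]
det(I−A) = (1.00)(0.55) − (-0.15)(-0.45) = 0.4825
adj(I−A) = [[0.55, 0.15], [0.45, 1.00]]
(I − A)⁻¹ = adj(I−A) / det(I−A) ≈
  [   1.1399     0.3109]
  [   0.9326     2.0725]
Δx = (I − A)⁻¹ Δd with Δd having +40 in the Sector 1 component and 0 elsewhere.
So Δx_1 = L_11 · (+40), where L_11 = adj(I−A)_11 / det(I−A) = 0.55 / 0.4825.
Δx_1 = 0.55 × (+40) / 0.4825 = 22.00 / 0.4825 ≈ 45.60.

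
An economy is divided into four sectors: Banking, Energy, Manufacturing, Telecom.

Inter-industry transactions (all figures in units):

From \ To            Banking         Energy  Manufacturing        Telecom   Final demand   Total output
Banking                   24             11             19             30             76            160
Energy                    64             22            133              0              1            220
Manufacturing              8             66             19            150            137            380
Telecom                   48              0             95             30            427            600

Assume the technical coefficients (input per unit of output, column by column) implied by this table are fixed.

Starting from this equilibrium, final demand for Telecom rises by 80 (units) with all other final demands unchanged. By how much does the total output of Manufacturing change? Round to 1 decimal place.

Technical coefficients a_ij = z_ij / X_j:
  a_11 = 24/160 = 0.15, a_21 = 64/160 = 0.40, a_31 = 8/160 = 0.05, a_41 = 48/160 = 0.30
  a_12 = 11/220 = 0.05, a_22 = 22/220 = 0.10, a_32 = 66/220 = 0.30, a_42 = 0/220 = 0.00
  a_13 = 19/380 = 0.05, a_23 = 133/380 = 0.35, a_33 = 19/380 = 0.05, a_43 = 95/380 = 0.25
  a_14 = 30/600 = 0.05, a_24 = 0/600 = 0.00, a_34 = 150/600 = 0.25, a_44 = 30/600 = 0.05
I − A =
  [   0.85    -0.05    -0.05    -0.05]
  [  -0.40     0.90    -0.35     0.00]
  [  -0.05    -0.30     0.95    -0.25]
  [  -0.30     0.00    -0.25     0.95]
Compute the cofactors C_ij = (−1)^(i+j)·(3×3 minor ij) of I−A; the adjugate is their transpose:
adj(I−A) = Cᵀ =
  [ 0.656250   0.060000   0.070625   0.053125]
  [ 0.378875   0.693000   0.301375   0.099250]
  [ 0.224250   0.243875   0.694250   0.194500]
  [ 0.266250   0.083125   0.205000   0.609375]
det(I−A) = Σ_j (I−A)_1j·C_1j = (0.85)(0.656250) + (-0.05)(0.378875) + (-0.05)(0.224250) + (-0.05)(0.266250) = 0.51434375
(I − A)⁻¹ = adj(I−A) / det(I−A) ≈
  [   1.2759     0.1167     0.1373     0.1033]
  [   0.7366     1.3473     0.5859     0.1930]
  [   0.4360     0.4741     1.3498     0.3782]
  [   0.5176     0.1616     0.3986     1.1848]
Δx = (I − A)⁻¹ Δd with Δd having +80 in the Telecom component and 0 elsewhere.
So Δx_3 = L_34 · (+80), where L_34 = adj(I−A)_34 / det(I−A) = 0.194500 / 0.51434375.
Δx_3 = 0.194500 × (+80) / 0.51434375 = 15.56 / 0.51434375 ≈ 30.3.

Δx_3 = 30.3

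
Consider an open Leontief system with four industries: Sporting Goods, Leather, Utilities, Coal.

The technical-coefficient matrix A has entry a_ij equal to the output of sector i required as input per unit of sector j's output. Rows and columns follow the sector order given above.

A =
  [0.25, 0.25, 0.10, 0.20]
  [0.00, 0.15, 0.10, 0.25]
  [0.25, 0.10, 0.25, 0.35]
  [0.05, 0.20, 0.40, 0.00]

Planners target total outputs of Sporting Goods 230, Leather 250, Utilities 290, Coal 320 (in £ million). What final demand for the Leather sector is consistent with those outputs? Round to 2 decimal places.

I − A =
  [   0.75    -0.25    -0.10    -0.20]
  [   0.00     0.85    -0.10    -0.25]
  [  -0.25    -0.10     0.75    -0.35]
  [  -0.05    -0.20    -0.40     1.00]
d = (I − A) x:
  d_S = (+0.75)·230 + (-0.25)·250 + (-0.10)·290 + (-0.20)·320 = 17.00
  d_L = (+0.00)·230 + (+0.85)·250 + (-0.10)·290 + (-0.25)·320 = 103.50
  d_U = (-0.25)·230 + (-0.10)·250 + (+0.75)·290 + (-0.35)·320 = 23.00
  d_C = (-0.05)·230 + (-0.20)·250 + (-0.40)·290 + (+1.00)·320 = 142.50

d_L = 103.50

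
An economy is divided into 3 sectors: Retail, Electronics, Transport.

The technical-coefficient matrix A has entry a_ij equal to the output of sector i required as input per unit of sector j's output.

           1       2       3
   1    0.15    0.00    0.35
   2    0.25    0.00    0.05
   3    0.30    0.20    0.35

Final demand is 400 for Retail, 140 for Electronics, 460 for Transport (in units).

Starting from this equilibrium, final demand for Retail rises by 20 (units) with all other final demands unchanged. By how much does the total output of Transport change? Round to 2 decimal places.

Δx_3 = 16.61

I − A =
  [   0.85     0.00    -0.35]
  [  -0.25     1.00    -0.05]
  [  -0.30    -0.20     0.65]
Cofactors of I−A, C_ij = (−1)^(i+j)·(minor ij) (rows/columns in the sector order above):
  C_11 = (1.00)(0.65) − (-0.05)(-0.20) = 0.6400
  C_12 = −[(-0.25)(0.65) − (-0.05)(-0.30)] = 0.1775
  C_13 = (-0.25)(-0.20) − (1.00)(-0.30) = 0.3500
  C_21 = −[(0.00)(0.65) − (-0.35)(-0.20)] = 0.0700
  C_22 = (0.85)(0.65) − (-0.35)(-0.30) = 0.4475
  C_23 = −[(0.85)(-0.20) − (0.00)(-0.30)] = 0.1700
  C_31 = (0.00)(-0.05) − (-0.35)(1.00) = 0.3500
  C_32 = −[(0.85)(-0.05) − (-0.35)(-0.25)] = 0.1300
  C_33 = (0.85)(1.00) − (0.00)(-0.25) = 0.8500
det(I−A) = Σ_j (I−A)_1j·C_1j = (0.85)(0.6400) + (0.00)(0.1775) + (-0.35)(0.3500) = 0.4215
adj(I−A) = Cᵀ =
  [ 0.6400   0.0700   0.3500]
  [ 0.1775   0.4475   0.1300]
  [ 0.3500   0.1700   0.8500]
(I − A)⁻¹ = adj(I−A) / det(I−A) ≈
  [   1.5184     0.1661     0.8304]
  [   0.4211     1.0617     0.3084]
  [   0.8304     0.4033     2.0166]
Δx = (I − A)⁻¹ Δd with Δd having +20 in the Retail component and 0 elsewhere.
So Δx_3 = L_31 · (+20), where L_31 = adj(I−A)_31 / det(I−A) = 0.3500 / 0.4215.
Δx_3 = 0.3500 × (+20) / 0.4215 = 7.00 / 0.4215 ≈ 16.61.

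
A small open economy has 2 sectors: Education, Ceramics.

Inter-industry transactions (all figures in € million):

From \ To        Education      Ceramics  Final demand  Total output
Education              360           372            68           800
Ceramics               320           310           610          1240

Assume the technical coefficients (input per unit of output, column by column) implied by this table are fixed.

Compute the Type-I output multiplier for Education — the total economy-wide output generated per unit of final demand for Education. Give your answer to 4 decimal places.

Technical coefficients a_ij = z_ij / X_j:
  a_EE = 360/800 = 0.45, a_CE = 320/800 = 0.40
  a_EC = 372/1240 = 0.30, a_CC = 310/1240 = 0.25
I − A =
  [   0.55    -0.30]
  [  -0.40     0.75]
det(I−A) = (0.55)(0.75) − (-0.30)(-0.40) = 0.2925
adj(I−A) = [[0.75, 0.30], [0.40, 0.55]]
(I − A)⁻¹ = adj(I−A) / det(I−A) ≈
  [   2.56410     1.02564]
  [   1.36752     1.88034]
The output multiplier for sector j is the column-j sum of the Leontief inverse (I − A)⁻¹ = adj(I−A) / det(I−A).
Column E of adj(I−A): (0.75, 0.40); det(I−A) = 0.2925.
m_E = (0.75 + 0.40) / 0.2925 = 1.15 / 0.2925 ≈ 3.9316.

m_E = 3.9316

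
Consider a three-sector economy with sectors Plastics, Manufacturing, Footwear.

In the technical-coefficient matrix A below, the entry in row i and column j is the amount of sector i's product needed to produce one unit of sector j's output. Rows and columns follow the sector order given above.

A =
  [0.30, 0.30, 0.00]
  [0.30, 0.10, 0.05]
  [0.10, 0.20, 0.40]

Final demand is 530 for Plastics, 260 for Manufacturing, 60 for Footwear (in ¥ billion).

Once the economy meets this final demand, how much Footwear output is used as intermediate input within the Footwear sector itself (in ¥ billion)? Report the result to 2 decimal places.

I − A =
  [   0.70    -0.30     0.00]
  [  -0.30     0.90    -0.05]
  [  -0.10    -0.20     0.60]
Cofactors of I−A, C_ij = (−1)^(i+j)·(minor ij) (rows/columns in the sector order above):
  C_11 = (0.90)(0.60) − (-0.05)(-0.20) = 0.5300
  C_12 = −[(-0.30)(0.60) − (-0.05)(-0.10)] = 0.1850
  C_13 = (-0.30)(-0.20) − (0.90)(-0.10) = 0.1500
  C_21 = −[(-0.30)(0.60) − (0.00)(-0.20)] = 0.1800
  C_22 = (0.70)(0.60) − (0.00)(-0.10) = 0.4200
  C_23 = −[(0.70)(-0.20) − (-0.30)(-0.10)] = 0.1700
  C_31 = (-0.30)(-0.05) − (0.00)(0.90) = 0.0150
  C_32 = −[(0.70)(-0.05) − (0.00)(-0.30)] = 0.0350
  C_33 = (0.70)(0.90) − (-0.30)(-0.30) = 0.5400
det(I−A) = Σ_j (I−A)_1j·C_1j = (0.70)(0.5300) + (-0.30)(0.1850) + (0.00)(0.1500) = 0.3155
adj(I−A) = Cᵀ =
  [ 0.5300   0.1800   0.0150]
  [ 0.1850   0.4200   0.0350]
  [ 0.1500   0.1700   0.5400]
(I − A)⁻¹ = adj(I−A) / det(I−A) ≈
  [   1.6799     0.5705     0.0475]
  [   0.5864     1.3312     0.1109]
  [   0.4754     0.5388     1.7116]
First solve x = (I − A)⁻¹ d = adj(I−A)·d / det(I−A); in particular x_F = (0.1500·530 + 0.1700·260 + 0.5400·60) / 0.3155 = 156.10 / 0.3155 ≈ 494.7702.
Intermediate flow from F to F: z_FF = a_FF · x_F = 0.40 × 156.10 / 0.3155 = 62.44 / 0.3155 ≈ 197.91.

z_FF = 197.91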